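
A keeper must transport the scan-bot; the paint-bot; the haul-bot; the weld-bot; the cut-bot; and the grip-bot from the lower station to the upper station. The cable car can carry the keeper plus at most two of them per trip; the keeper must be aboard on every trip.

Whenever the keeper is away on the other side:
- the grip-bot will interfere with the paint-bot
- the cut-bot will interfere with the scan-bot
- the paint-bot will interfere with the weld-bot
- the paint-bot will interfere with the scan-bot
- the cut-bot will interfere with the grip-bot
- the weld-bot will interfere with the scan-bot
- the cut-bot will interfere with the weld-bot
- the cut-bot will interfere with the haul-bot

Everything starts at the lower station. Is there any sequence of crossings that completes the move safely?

Whatever the first load, the items left behind include a forbidden pair without the keeper. No opening move is safe, so no plan exists.

No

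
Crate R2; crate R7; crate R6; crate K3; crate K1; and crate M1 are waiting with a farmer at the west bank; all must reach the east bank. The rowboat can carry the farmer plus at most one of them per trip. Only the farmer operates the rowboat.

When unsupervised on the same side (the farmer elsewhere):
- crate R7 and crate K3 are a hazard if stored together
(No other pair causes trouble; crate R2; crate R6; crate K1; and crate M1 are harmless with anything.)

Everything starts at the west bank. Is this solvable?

1. Farmer goes to the east bank with crate R7.
2. Farmer goes back to the west bank alone.
3. Farmer goes to the east bank with crate R2.
4. Farmer goes back to the west bank alone.
5. Farmer goes to the east bank with crate R6.
6. Farmer goes back to the west bank alone.
7. Farmer goes to the east bank with crate K1.
8. Farmer goes back to the west bank alone.
9. Farmer goes to the east bank with crate M1.
10. Farmer goes back to the west bank alone.
11. Farmer goes to the east bank with crate K3.

Yes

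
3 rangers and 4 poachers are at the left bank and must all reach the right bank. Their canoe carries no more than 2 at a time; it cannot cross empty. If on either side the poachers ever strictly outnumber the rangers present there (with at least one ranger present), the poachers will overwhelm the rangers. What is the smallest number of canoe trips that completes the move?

impossible

The poachers already outnumber the rangers at the left bank before anyone moves, so the starting position itself is disallowed.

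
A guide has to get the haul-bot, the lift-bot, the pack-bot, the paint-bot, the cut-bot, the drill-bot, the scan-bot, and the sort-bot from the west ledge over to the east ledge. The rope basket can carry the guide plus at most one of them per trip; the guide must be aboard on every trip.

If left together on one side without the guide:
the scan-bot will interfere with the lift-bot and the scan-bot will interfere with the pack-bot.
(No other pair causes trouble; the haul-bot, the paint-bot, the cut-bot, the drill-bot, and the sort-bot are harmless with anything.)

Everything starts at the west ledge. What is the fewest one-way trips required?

Counting alone: the guide can take at most 1 across per trip to the east ledge, so moving all 8 needs at least 8 loaded trips out, with a return between consecutive ones — at least 15 crossings.
The safety rule pushes this higher. Following every safe sequence of crossings, the most of the 8 that can be at the east ledge as the rope basket arrives there on crossing 15 is 7 — never all 8.
So no plan with fewer than 17 crossings exists, and this one achieves 17:
1. Guide goes to the east ledge with the scan-bot.
2. Guide goes back to the west ledge alone.
3. Guide goes to the east ledge with the haul-bot.
4. Guide goes back to the west ledge alone.
5. Guide goes to the east ledge with the lift-bot.
6. Guide goes back to the west ledge with the scan-bot.
7. Guide goes to the east ledge with the pack-bot.
8. Guide goes back to the west ledge alone.
9. Guide goes to the east ledge with the paint-bot.
10. Guide goes back to the west ledge alone.
11. Guide goes to the east ledge with the cut-bot.
12. Guide goes back to the west ledge alone.
13. Guide goes to the east ledge with the drill-bot.
14. Guide goes back to the west ledge alone.
15. Guide goes to the east ledge with the sort-bot.
16. Guide goes back to the west ledge alone.
17. Guide goes to the east ledge with the scan-bot.

17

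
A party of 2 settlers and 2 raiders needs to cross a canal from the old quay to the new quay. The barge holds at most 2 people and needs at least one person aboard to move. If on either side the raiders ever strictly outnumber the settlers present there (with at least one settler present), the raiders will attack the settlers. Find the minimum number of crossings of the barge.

5

Counting alone: each trip to the new quay takes at most 2 across and each return brings at least 1 back, so after t trips out (and t−1 returns) at most 2t − (t−1) of the 4 are across; that first reaches 4 at t = 3, so at least 5 crossings are needed.
The plan below uses exactly 5 crossings, so it is optimal:
1. 2 raiders → the new quay.  (the old quay: 2S 0R; the new quay: 0S 2R)
2. 1 raider ← the old quay.  (the old quay: 2S 1R; the new quay: 0S 1R)
3. 2 settlers → the new quay.  (the old quay: 0S 1R; the new quay: 2S 1R)
4. 1 raider ← the old quay.  (the old quay: 0S 2R; the new quay: 2S 0R)
5. 2 raiders → the new quay.  (the old quay: 0S 0R; the new quay: 2S 2R)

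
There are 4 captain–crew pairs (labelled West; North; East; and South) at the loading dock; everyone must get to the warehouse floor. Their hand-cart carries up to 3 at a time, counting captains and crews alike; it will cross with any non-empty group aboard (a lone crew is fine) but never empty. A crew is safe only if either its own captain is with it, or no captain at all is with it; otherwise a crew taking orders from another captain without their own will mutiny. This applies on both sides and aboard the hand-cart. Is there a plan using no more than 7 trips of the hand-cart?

No

Counting alone: each trip to the warehouse floor takes at most 3 across and each return brings at least 1 back, so after t trips out (and t−1 returns) at most 3t − (t−1) of the 8 are across; that first reaches 8 at t = 4, so at least 7 crossings are needed.
The safety rule pushes this higher. Following every safe sequence of crossings, the most of the 8 that can be at the warehouse floor as the hand-cart arrives there on crossing 7 is 7 — never all 8.
So the move cannot be finished within 7 crossings. (The shortest complete plan takes 9:)
1. captain West and crew West cross → the warehouse floor.
2. captain West crosses ← the loading dock.
3. captain North, captain West, and crew North cross → the warehouse floor.
4. captain West and crew West cross ← the loading dock.
5. captain East, captain South, and captain West cross → the warehouse floor.
6. crew North crosses ← the loading dock.
7. crew North and crew West cross → the warehouse floor.
8. crew West crosses ← the loading dock.
9. crew East, crew South, and crew West cross → the warehouse floor.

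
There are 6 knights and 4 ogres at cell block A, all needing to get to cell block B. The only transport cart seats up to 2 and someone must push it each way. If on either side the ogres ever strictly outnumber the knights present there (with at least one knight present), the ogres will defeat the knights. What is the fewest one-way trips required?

17

Counting alone: each trip to cell block B takes at most 2 across and each return brings at least 1 back, so after t trips out (and t−1 returns) at most 2t − (t−1) of the 10 are across; that first reaches 10 at t = 9, so at least 17 crossings are needed.
The plan below uses exactly 17 crossings, so it is optimal:
1. 2 ogres → cell block B.  (cell block A: 6K 2O; cell block B: 0K 2O)
2. 1 ogre ← cell block A.  (cell block A: 6K 3O; cell block B: 0K 1O)
3. 2 ogres → cell block B.  (cell block A: 6K 1O; cell block B: 0K 3O)
4. 1 ogre ← cell block A.  (cell block A: 6K 2O; cell block B: 0K 2O)
5. 2 knights → cell block B.  (cell block A: 4K 2O; cell block B: 2K 2O)
6. 1 ogre ← cell block A.  (cell block A: 4K 3O; cell block B: 2K 1O)
7. 1 knight and 1 ogre → cell block B.  (cell block A: 3K 2O; cell block B: 3K 2O)
8. 1 ogre ← cell block A.  (cell block A: 3K 3O; cell block B: 3K 1O)
9. 2 ogres → cell block B.  (cell block A: 3K 1O; cell block B: 3K 3O)
10. 1 ogre ← cell block A.  (cell block A: 3K 2O; cell block B: 3K 2O)
11. 1 knight and 1 ogre → cell block B.  (cell block A: 2K 1O; cell block B: 4K 3O)
12. 1 ogre ← cell block A.  (cell block A: 2K 2O; cell block B: 4K 2O)
13. 2 ogres → cell block B.  (cell block A: 2K 0O; cell block B: 4K 4O)
14. 1 ogre ← cell block A.  (cell block A: 2K 1O; cell block B: 4K 3O)
15. 1 knight and 1 ogre → cell block B.  (cell block A: 1K 0O; cell block B: 5K 4O)
16. 1 ogre ← cell block A.  (cell block A: 1K 1O; cell block B: 5K 3O)
17. 1 knight and 1 ogre → cell block B.  (cell block A: 0K 0O; cell block B: 6K 4O)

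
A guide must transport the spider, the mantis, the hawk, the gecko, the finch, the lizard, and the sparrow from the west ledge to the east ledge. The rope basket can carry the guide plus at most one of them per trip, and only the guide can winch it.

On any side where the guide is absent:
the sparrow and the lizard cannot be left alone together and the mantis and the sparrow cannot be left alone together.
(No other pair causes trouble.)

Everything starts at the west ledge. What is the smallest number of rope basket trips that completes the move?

15

Counting alone: the guide can take at most 1 across per trip to the east ledge, so moving all 7 needs at least 7 loaded trips out, with a return between consecutive ones — at least 13 crossings.
The safety rule pushes this higher. Following every safe sequence of crossings, the most of the 7 that can be at the east ledge as the rope basket arrives there on crossing 13 is 6 — never all 7.
So no plan with fewer than 15 crossings exists, and this one achieves 15:
1. Guide goes to the east ledge with the sparrow.
2. Guide goes back to the west ledge alone.
3. Guide goes to the east ledge with the spider.
4. Guide goes back to the west ledge alone.
5. Guide goes to the east ledge with the mantis.
6. Guide goes back to the west ledge with the sparrow.
7. Guide goes to the east ledge with the lizard.
8. Guide goes back to the west ledge alone.
9. Guide goes to the east ledge with the hawk.
10. Guide goes back to the west ledge alone.
11. Guide goes to the east ledge with the gecko.
12. Guide goes back to the west ledge alone.
13. Guide goes to the east ledge with the finch.
14. Guide goes back to the west ledge alone.
15. Guide goes to the east ledge with the sparrow.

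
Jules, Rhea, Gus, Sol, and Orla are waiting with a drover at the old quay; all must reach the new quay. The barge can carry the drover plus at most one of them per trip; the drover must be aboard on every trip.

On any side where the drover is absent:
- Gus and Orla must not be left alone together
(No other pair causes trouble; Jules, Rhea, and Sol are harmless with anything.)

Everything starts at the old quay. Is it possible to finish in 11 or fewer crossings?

Yes — this plan uses 9 crossings (≤ 11):
1. Drover goes to the new quay with Gus.  [the old quay: Jules, Orla, Rhea, Sol | the new quay: Gus]
2. Drover goes back to the old quay alone.  [the old quay: Jules, Orla, Rhea, Sol | the new quay: Gus]
3. Drover goes to the new quay with Jules.  [the old quay: Orla, Rhea, Sol | the new quay: Gus, Jules]
4. Drover goes back to the old quay alone.  [the old quay: Orla, Rhea, Sol | the new quay: Gus, Jules]
5. Drover goes to the new quay with Rhea.  [the old quay: Orla, Sol | the new quay: Gus, Jules, Rhea]
6. Drover goes back to the old quay alone.  [the old quay: Orla, Sol | the new quay: Gus, Jules, Rhea]
7. Drover goes to the new quay with Sol.  [the old quay: Orla | the new quay: Gus, Jules, Rhea, Sol]
8. Drover goes back to the old quay alone.  [the old quay: Orla | the new quay: Gus, Jules, Rhea, Sol]
9. Drover goes to the new quay with Orla.  [the old quay: — | the new quay: Gus, Jules, Orla, Rhea, Sol]

Yes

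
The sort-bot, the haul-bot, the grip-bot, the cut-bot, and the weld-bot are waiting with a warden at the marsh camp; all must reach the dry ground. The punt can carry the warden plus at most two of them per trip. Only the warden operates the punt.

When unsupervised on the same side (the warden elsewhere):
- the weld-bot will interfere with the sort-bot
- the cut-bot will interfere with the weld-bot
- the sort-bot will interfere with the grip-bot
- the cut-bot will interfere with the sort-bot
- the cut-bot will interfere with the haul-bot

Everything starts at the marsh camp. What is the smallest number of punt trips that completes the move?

7

Counting alone: the warden can take at most 2 across per trip to the dry ground, so moving all 5 needs at least 3 loaded trips out, with a return between consecutive ones — at least 5 crossings.
The safety rule pushes this higher. Following every safe sequence of crossings, the most of the 5 that can be at the dry ground as the punt arrives there on crossing 5 is 4 — never all 5.
So no plan with fewer than 7 crossings exists, and this one achieves 7:
1. Warden goes to the dry ground with the cut-bot and the sort-bot.
2. Warden goes back to the marsh camp with the sort-bot.
3. Warden goes to the dry ground with the haul-bot and the sort-bot.
4. Warden goes back to the marsh camp with the cut-bot.
5. Warden goes to the dry ground with the grip-bot and the weld-bot.
6. Warden goes back to the marsh camp with the sort-bot.
7. Warden goes to the dry ground with the cut-bot and the sort-bot.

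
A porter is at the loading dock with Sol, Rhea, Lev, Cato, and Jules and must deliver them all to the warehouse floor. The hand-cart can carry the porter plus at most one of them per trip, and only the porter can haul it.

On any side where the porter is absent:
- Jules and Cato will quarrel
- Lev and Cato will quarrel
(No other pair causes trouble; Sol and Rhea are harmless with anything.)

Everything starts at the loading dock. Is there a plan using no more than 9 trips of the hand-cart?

No

Counting alone: the porter can take at most 1 across per trip to the warehouse floor, so moving all 5 needs at least 5 loaded trips out, with a return between consecutive ones — at least 9 crossings.
The safety rule pushes this higher. Following every safe sequence of crossings, the most of the 5 that can be at the warehouse floor as the hand-cart arrives there on crossing 9 is 4 — never all 5.
So the move cannot be finished within 9 crossings. (The shortest complete plan takes 11:)
1. Porter goes to the warehouse floor with Cato.
2. Porter goes back to the loading dock alone.
3. Porter goes to the warehouse floor with Sol.
4. Porter goes back to the loading dock alone.
5. Porter goes to the warehouse floor with Rhea.
6. Porter goes back to the loading dock alone.
7. Porter goes to the warehouse floor with Lev.
8. Porter goes back to the loading dock with Cato.
9. Porter goes to the warehouse floor with Jules.
10. Porter goes back to the loading dock alone.
11. Porter goes to the warehouse floor with Cato.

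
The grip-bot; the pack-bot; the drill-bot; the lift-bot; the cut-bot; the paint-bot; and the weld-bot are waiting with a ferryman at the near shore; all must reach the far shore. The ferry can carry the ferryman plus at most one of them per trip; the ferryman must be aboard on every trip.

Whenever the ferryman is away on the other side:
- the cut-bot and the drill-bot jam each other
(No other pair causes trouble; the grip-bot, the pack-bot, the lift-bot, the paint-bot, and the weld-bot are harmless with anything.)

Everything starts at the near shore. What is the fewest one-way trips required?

Counting alone: the ferryman can take at most 1 across per trip to the far shore, so moving all 7 needs at least 7 loaded trips out, with a return between consecutive ones — at least 13 crossings.
The plan below uses exactly 13 crossings, so it is optimal:
1. Ferryman goes to the far shore with the drill-bot.  [the near shore: the cut-bot, the grip-bot, the lift-bot, the pack-bot, the paint-bot, the weld-bot | the far shore: the drill-bot]
2. Ferryman goes back to the near shore alone.  [the near shore: the cut-bot, the grip-bot, the lift-bot, the pack-bot, the paint-bot, the weld-bot | the far shore: the drill-bot]
3. Ferryman goes to the far shore with the grip-bot.  [the near shore: the cut-bot, the lift-bot, the pack-bot, the paint-bot, the weld-bot | the far shore: the drill-bot, the grip-bot]
4. Ferryman goes back to the near shore alone.  [the near shore: the cut-bot, the lift-bot, the pack-bot, the paint-bot, the weld-bot | the far shore: the drill-bot, the grip-bot]
5. Ferryman goes to the far shore with the pack-bot.  [the near shore: the cut-bot, the lift-bot, the paint-bot, the weld-bot | the far shore: the drill-bot, the grip-bot, the pack-bot]
6. Ferryman goes back to the near shore alone.  [the near shore: the cut-bot, the lift-bot, the paint-bot, the weld-bot | the far shore: the drill-bot, the grip-bot, the pack-bot]
7. Ferryman goes to the far shore with the lift-bot.  [the near shore: the cut-bot, the paint-bot, the weld-bot | the far shore: the drill-bot, the grip-bot, the lift-bot, the pack-bot]
8. Ferryman goes back to the near shore alone.  [the near shore: the cut-bot, the paint-bot, the weld-bot | the far shore: the drill-bot, the grip-bot, the lift-bot, the pack-bot]
9. Ferryman goes to the far shore with the paint-bot.  [the near shore: the cut-bot, the weld-bot | the far shore: the drill-bot, the grip-bot, the lift-bot, the pack-bot, the paint-bot]
10. Ferryman goes back to the near shore alone.  [the near shore: the cut-bot, the weld-bot | the far shore: the drill-bot, the grip-bot, the lift-bot, the pack-bot, the paint-bot]
11. Ferryman goes to the far shore with the weld-bot.  [the near shore: the cut-bot | the far shore: the drill-bot, the grip-bot, the lift-bot, the pack-bot, the paint-bot, the weld-bot]
12. Ferryman goes back to the near shore alone.  [the near shore: the cut-bot | the far shore: the drill-bot, the grip-bot, the lift-bot, the pack-bot, the paint-bot, the weld-bot]
13. Ferryman goes to the far shore with the cut-bot.  [the near shore: — | the far shore: the cut-bot, the drill-bot, the grip-bot, the lift-bot, the pack-bot, the paint-bot, the weld-bot]

13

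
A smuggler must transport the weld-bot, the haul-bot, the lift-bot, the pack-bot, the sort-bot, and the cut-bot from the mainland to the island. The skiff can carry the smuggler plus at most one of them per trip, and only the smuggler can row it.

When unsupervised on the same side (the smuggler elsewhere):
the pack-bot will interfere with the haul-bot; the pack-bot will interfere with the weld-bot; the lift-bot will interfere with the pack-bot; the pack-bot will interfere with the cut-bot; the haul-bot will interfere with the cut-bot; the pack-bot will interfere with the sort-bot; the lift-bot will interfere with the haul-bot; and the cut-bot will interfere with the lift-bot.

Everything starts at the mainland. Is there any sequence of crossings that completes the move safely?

No

Whatever the first load, the items left behind include a forbidden pair without the smuggler. No opening move is safe, so no plan exists.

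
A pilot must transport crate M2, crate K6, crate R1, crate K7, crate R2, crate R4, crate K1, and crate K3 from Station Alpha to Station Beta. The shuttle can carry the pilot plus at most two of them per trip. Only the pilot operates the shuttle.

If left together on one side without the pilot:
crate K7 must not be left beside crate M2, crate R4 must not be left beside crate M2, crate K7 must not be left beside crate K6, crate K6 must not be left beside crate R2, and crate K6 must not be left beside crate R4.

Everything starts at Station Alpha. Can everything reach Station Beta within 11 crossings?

Yes — this plan uses 9 crossings (≤ 11):
1. Pilot goes to Station Beta with crate K6 and crate M2.  [Station Alpha: crate K1, crate K3, crate K7, crate R1, crate R2, crate R4 | Station Beta: crate K6, crate M2]
2. Pilot goes back to Station Alpha alone.  [Station Alpha: crate K1, crate K3, crate K7, crate R1, crate R2, crate R4 | Station Beta: crate K6, crate M2]
3. Pilot goes to Station Beta with crate K7 and crate R1.  [Station Alpha: crate K1, crate K3, crate R2, crate R4 | Station Beta: crate K6, crate K7, crate M2, crate R1]
4. Pilot goes back to Station Alpha with crate K6 and crate M2.  [Station Alpha: crate K1, crate K3, crate K6, crate M2, crate R2, crate R4 | Station Beta: crate K7, crate R1]
5. Pilot goes to Station Beta with crate R2 and crate R4.  [Station Alpha: crate K1, crate K3, crate K6, crate M2 | Station Beta: crate K7, crate R1, crate R2, crate R4]
6. Pilot goes back to Station Alpha alone.  [Station Alpha: crate K1, crate K3, crate K6, crate M2 | Station Beta: crate K7, crate R1, crate R2, crate R4]
7. Pilot goes to Station Beta with crate K1 and crate K3.  [Station Alpha: crate K6, crate M2 | Station Beta: crate K1, crate K3, crate K7, crate R1, crate R2, crate R4]
8. Pilot goes back to Station Alpha alone.  [Station Alpha: crate K6, crate M2 | Station Beta: crate K1, crate K3, crate K7, crate R1, crate R2, crate R4]
9. Pilot goes to Station Beta with crate K6 and crate M2.  [Station Alpha: — | Station Beta: crate K1, crate K3, crate K6, crate K7, crate M2, crate R1, crate R2, crate R4]

Yes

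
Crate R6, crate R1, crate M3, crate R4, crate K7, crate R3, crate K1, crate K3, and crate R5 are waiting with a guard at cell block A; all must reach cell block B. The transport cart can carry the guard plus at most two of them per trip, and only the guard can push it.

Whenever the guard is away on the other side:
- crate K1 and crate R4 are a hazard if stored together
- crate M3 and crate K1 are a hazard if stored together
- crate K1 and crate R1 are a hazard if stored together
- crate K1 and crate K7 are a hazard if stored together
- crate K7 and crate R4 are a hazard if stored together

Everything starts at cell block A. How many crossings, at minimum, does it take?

Counting alone: the guard can take at most 2 across per trip to cell block B, so moving all 9 needs at least 5 loaded trips out, with a return between consecutive ones — at least 9 crossings.
The safety rule pushes this higher. Following every safe sequence of crossings, the most of the 9 that can be at cell block B as the transport cart arrives there on crossings 9, 11, 13 is 6, 7, 8 respectively — never all 9.
So no plan with fewer than 15 crossings exists, and this one achieves 15:
1. Guard goes to cell block B with crate K1 and crate R4.  [cell block A: crate K3, crate K7, crate M3, crate R1, crate R3, crate R5, crate R6 | cell block B: crate K1, crate R4]
2. Guard goes back to cell block A with crate R4.  [cell block A: crate K3, crate K7, crate M3, crate R1, crate R3, crate R4, crate R5, crate R6 | cell block B: crate K1]
3. Guard goes to cell block B with crate R4 and crate R6.  [cell block A: crate K3, crate K7, crate M3, crate R1, crate R3, crate R5 | cell block B: crate K1, crate R4, crate R6]
4. Guard goes back to cell block A with crate R4.  [cell block A: crate K3, crate K7, crate M3, crate R1, crate R3, crate R4, crate R5 | cell block B: crate K1, crate R6]
5. Guard goes to cell block B with crate R1 and crate R4.  [cell block A: crate K3, crate K7, crate M3, crate R3, crate R5 | cell block B: crate K1, crate R1, crate R4, crate R6]
6. Guard goes back to cell block A with crate K1.  [cell block A: crate K1, crate K3, crate K7, crate M3, crate R3, crate R5 | cell block B: crate R1, crate R4, crate R6]
7. Guard goes to cell block B with crate K7 and crate M3.  [cell block A: crate K1, crate K3, crate R3, crate R5 | cell block B: crate K7, crate M3, crate R1, crate R4, crate R6]
8. Guard goes back to cell block A with crate R4.  [cell block A: crate K1, crate K3, crate R3, crate R4, crate R5 | cell block B: crate K7, crate M3, crate R1, crate R6]
9. Guard goes to cell block B with crate R3 and crate R4.  [cell block A: crate K1, crate K3, crate R5 | cell block B: crate K7, crate M3, crate R1, crate R3, crate R4, crate R6]
10. Guard goes back to cell block A with crate R4.  [cell block A: crate K1, crate K3, crate R4, crate R5 | cell block B: crate K7, crate M3, crate R1, crate R3, crate R6]
11. Guard goes to cell block B with crate K3 and crate R4.  [cell block A: crate K1, crate R5 | cell block B: crate K3, crate K7, crate M3, crate R1, crate R3, crate R4, crate R6]
12. Guard goes back to cell block A with crate R4.  [cell block A: crate K1, crate R4, crate R5 | cell block B: crate K3, crate K7, crate M3, crate R1, crate R3, crate R6]
13. Guard goes to cell block B with crate R4 and crate R5.  [cell block A: crate K1 | cell block B: crate K3, crate K7, crate M3, crate R1, crate R3, crate R4, crate R5, crate R6]
14. Guard goes back to cell block A with crate R4.  [cell block A: crate K1, crate R4 | cell block B: crate K3, crate K7, crate M3, crate R1, crate R3, crate R5, crate R6]
15. Guard goes to cell block B with crate K1 and crate R4.  [cell block A: — | cell block B: crate K1, crate K3, crate K7, crate M3, crate R1, crate R3, crate R4, crate R5, crate R6]

15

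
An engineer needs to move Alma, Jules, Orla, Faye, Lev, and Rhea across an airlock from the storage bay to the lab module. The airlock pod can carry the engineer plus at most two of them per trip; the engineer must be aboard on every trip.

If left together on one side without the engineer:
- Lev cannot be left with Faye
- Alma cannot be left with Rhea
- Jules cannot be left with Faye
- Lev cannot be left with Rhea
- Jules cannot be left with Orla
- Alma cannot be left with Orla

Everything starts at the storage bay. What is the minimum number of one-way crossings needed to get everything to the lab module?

Whatever the first load, the items left behind include a forbidden pair without the engineer. No opening move is safe, so no plan exists.

impossible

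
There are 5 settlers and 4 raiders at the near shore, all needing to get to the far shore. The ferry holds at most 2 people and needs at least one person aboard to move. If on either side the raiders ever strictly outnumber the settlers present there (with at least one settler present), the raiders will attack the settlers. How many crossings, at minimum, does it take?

Counting alone: each trip to the far shore takes at most 2 across and each return brings at least 1 back, so after t trips out (and t−1 returns) at most 2t − (t−1) of the 9 are across; that first reaches 9 at t = 8, so at least 15 crossings are needed.
The plan below uses exactly 15 crossings, so it is optimal:
1. 2 raiders → the far shore.  (the near shore: 5S 2R; the far shore: 0S 2R)
2. 1 raider ← the near shore.  (the near shore: 5S 3R; the far shore: 0S 1R)
3. 2 raiders → the far shore.  (the near shore: 5S 1R; the far shore: 0S 3R)
4. 1 raider ← the near shore.  (the near shore: 5S 2R; the far shore: 0S 2R)
5. 2 settlers → the far shore.  (the near shore: 3S 2R; the far shore: 2S 2R)
6. 1 raider ← the near shore.  (the near shore: 3S 3R; the far shore: 2S 1R)
7. 1 settler and 1 raider → the far shore.  (the near shore: 2S 2R; the far shore: 3S 2R)
8. 1 settler ← the near shore.  (the near shore: 3S 2R; the far shore: 2S 2R)
9. 1 settler and 1 raider → the far shore.  (the near shore: 2S 1R; the far shore: 3S 3R)
10. 1 raider ← the near shore.  (the near shore: 2S 2R; the far shore: 3S 2R)
11. 1 settler and 1 raider → the far shore.  (the near shore: 1S 1R; the far shore: 4S 3R)
12. 1 settler ← the near shore.  (the near shore: 2S 1R; the far shore: 3S 3R)
13. 1 settler and 1 raider → the far shore.  (the near shore: 1S 0R; the far shore: 4S 4R)
14. 1 raider ← the near shore.  (the near shore: 1S 1R; the far shore: 4S 3R)
15. 1 settler and 1 raider → the far shore.  (the near shore: 0S 0R; the far shore: 5S 4R)

15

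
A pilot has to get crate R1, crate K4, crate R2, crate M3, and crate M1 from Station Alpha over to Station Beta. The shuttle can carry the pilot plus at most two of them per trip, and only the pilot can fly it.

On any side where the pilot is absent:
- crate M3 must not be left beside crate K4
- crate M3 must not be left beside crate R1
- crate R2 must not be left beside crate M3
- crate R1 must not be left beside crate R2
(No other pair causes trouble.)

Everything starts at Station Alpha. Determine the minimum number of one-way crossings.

Counting alone: the pilot can take at most 2 across per trip to Station Beta, so moving all 5 needs at least 3 loaded trips out, with a return between consecutive ones — at least 5 crossings.
The safety rule pushes this higher. Following every safe sequence of crossings, the most of the 5 that can be at Station Beta as the shuttle arrives there on crossing 5 is 4 — never all 5.
So no plan with fewer than 7 crossings exists, and this one achieves 7:
1. Pilot goes to Station Beta with crate M3 and crate R1.  [Station Alpha: crate K4, crate M1, crate R2 | Station Beta: crate M3, crate R1]
2. Pilot goes back to Station Alpha with crate R1.  [Station Alpha: crate K4, crate M1, crate R1, crate R2 | Station Beta: crate M3]
3. Pilot goes to Station Beta with crate K4 and crate R1.  [Station Alpha: crate M1, crate R2 | Station Beta: crate K4, crate M3, crate R1]
4. Pilot goes back to Station Alpha with crate M3.  [Station Alpha: crate M1, crate M3, crate R2 | Station Beta: crate K4, crate R1]
5. Pilot goes to Station Beta with crate M1 and crate R2.  [Station Alpha: crate M3 | Station Beta: crate K4, crate M1, crate R1, crate R2]
6. Pilot goes back to Station Alpha with crate R1.  [Station Alpha: crate M3, crate R1 | Station Beta: crate K4, crate M1, crate R2]
7. Pilot goes to Station Beta with crate M3 and crate R1.  [Station Alpha: — | Station Beta: crate K4, crate M1, crate M3, crate R1, crate R2]

7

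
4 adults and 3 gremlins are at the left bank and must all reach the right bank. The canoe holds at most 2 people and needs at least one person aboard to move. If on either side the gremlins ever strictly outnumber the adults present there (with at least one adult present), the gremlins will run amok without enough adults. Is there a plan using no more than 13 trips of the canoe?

Yes — this plan uses 11 crossings (≤ 13):
1. 2 gremlins → the right bank.  (the left bank: 4A 1G; the right bank: 0A 2G)
2. 1 gremlin ← the left bank.  (the left bank: 4A 2G; the right bank: 0A 1G)
3. 2 gremlins → the right bank.  (the left bank: 4A 0G; the right bank: 0A 3G)
4. 1 gremlin ← the left bank.  (the left bank: 4A 1G; the right bank: 0A 2G)
5. 2 adults → the right bank.  (the left bank: 2A 1G; the right bank: 2A 2G)
6. 1 gremlin ← the left bank.  (the left bank: 2A 2G; the right bank: 2A 1G)
7. 1 adult and 1 gremlin → the right bank.  (the left bank: 1A 1G; the right bank: 3A 2G)
8. 1 adult ← the left bank.  (the left bank: 2A 1G; the right bank: 2A 2G)
9. 1 adult and 1 gremlin → the right bank.  (the left bank: 1A 0G; the right bank: 3A 3G)
10. 1 gremlin ← the left bank.  (the left bank: 1A 1G; the right bank: 3A 2G)
11. 1 adult and 1 gremlin → the right bank.  (the left bank: 0A 0G; the right bank: 4A 3G)

Yes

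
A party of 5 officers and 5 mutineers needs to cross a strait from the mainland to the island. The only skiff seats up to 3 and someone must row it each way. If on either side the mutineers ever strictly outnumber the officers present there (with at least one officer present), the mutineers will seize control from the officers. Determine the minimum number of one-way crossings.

Counting alone: each trip to the island takes at most 3 across and each return brings at least 1 back, so after t trips out (and t−1 returns) at most 3t − (t−1) of the 10 are across; that first reaches 10 at t = 5, so at least 9 crossings are needed.
The safety rule pushes this higher. Following every safe sequence of crossings, the most of the 10 that can be at the island as the skiff arrives there on crossing 9 is 9 — never all 10.
So no plan with fewer than 11 crossings exists, and this one achieves 11:
1. 2 mutineers → the island.  (the mainland: 5O 3M; the island: 0O 2M)
2. 1 mutineer ← the mainland.  (the mainland: 5O 4M; the island: 0O 1M)
3. 3 mutineers → the island.  (the mainland: 5O 1M; the island: 0O 4M)
4. 1 mutineer ← the mainland.  (the mainland: 5O 2M; the island: 0O 3M)
5. 3 officers → the island.  (the mainland: 2O 2M; the island: 3O 3M)
6. 1 officer and 1 mutineer ← the mainland.  (the mainland: 3O 3M; the island: 2O 2M)
7. 3 officers → the island.  (the mainland: 0O 3M; the island: 5O 2M)
8. 1 mutineer ← the mainland.  (the mainland: 0O 4M; the island: 5O 1M)
9. 2 mutineers → the island.  (the mainland: 0O 2M; the island: 5O 3M)
10. 1 mutineer ← the mainland.  (the mainland: 0O 3M; the island: 5O 2M)
11. 3 mutineers → the island.  (the mainland: 0O 0M; the island: 5O 5M)

11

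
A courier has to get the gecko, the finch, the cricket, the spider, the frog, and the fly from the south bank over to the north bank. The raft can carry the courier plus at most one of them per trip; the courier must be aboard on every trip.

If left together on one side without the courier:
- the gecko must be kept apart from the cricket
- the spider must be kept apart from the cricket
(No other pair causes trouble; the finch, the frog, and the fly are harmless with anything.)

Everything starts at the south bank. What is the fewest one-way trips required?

13

Counting alone: the courier can take at most 1 across per trip to the north bank, so moving all 6 needs at least 6 loaded trips out, with a return between consecutive ones — at least 11 crossings.
The safety rule pushes this higher. Following every safe sequence of crossings, the most of the 6 that can be at the north bank as the raft arrives there on crossing 11 is 5 — never all 6.
So no plan with fewer than 13 crossings exists, and this one achieves 13:
1. Courier goes to the north bank with the cricket.  [the south bank: the finch, the fly, the frog, the gecko, the spider | the north bank: the cricket]
2. Courier goes back to the south bank alone.  [the south bank: the finch, the fly, the frog, the gecko, the spider | the north bank: the cricket]
3. Courier goes to the north bank with the gecko.  [the south bank: the finch, the fly, the frog, the spider | the north bank: the cricket, the gecko]
4. Courier goes back to the south bank with the cricket.  [the south bank: the cricket, the finch, the fly, the frog, the spider | the north bank: the gecko]
5. Courier goes to the north bank with the spider.  [the south bank: the cricket, the finch, the fly, the frog | the north bank: the gecko, the spider]
6. Courier goes back to the south bank alone.  [the south bank: the cricket, the finch, the fly, the frog | the north bank: the gecko, the spider]
7. Courier goes to the north bank with the finch.  [the south bank: the cricket, the fly, the frog | the north bank: the finch, the gecko, the spider]
8. Courier goes back to the south bank alone.  [the south bank: the cricket, the fly, the frog | the north bank: the finch, the gecko, the spider]
9. Courier goes to the north bank with the frog.  [the south bank: the cricket, the fly | the north bank: the finch, the frog, the gecko, the spider]
10. Courier goes back to the south bank alone.  [the south bank: the cricket, the fly | the north bank: the finch, the frog, the gecko, the spider]
11. Courier goes to the north bank with the fly.  [the south bank: the cricket | the north bank: the finch, the fly, the frog, the gecko, the spider]
12. Courier goes back to the south bank alone.  [the south bank: the cricket | the north bank: the finch, the fly, the frog, the gecko, the spider]
13. Courier goes to the north bank with the cricket.  [the south bank: — | the north bank: the cricket, the finch, the fly, the frog, the gecko, the spider]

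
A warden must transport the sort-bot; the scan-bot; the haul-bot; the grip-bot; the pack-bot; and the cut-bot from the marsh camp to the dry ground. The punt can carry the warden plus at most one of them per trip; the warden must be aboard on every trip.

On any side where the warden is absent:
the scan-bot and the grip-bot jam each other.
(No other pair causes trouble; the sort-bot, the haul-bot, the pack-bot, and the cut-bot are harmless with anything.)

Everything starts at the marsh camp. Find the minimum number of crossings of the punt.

Counting alone: the warden can take at most 1 across per trip to the dry ground, so moving all 6 needs at least 6 loaded trips out, with a return between consecutive ones — at least 11 crossings.
The plan below uses exactly 11 crossings, so it is optimal:
1. Warden goes to the dry ground with the scan-bot.  [the marsh camp: the cut-bot, the grip-bot, the haul-bot, the pack-bot, the sort-bot | the dry ground: the scan-bot]
2. Warden goes back to the marsh camp alone.  [the marsh camp: the cut-bot, the grip-bot, the haul-bot, the pack-bot, the sort-bot | the dry ground: the scan-bot]
3. Warden goes to the dry ground with the sort-bot.  [the marsh camp: the cut-bot, the grip-bot, the haul-bot, the pack-bot | the dry ground: the scan-bot, the sort-bot]
4. Warden goes back to the marsh camp alone.  [the marsh camp: the cut-bot, the grip-bot, the haul-bot, the pack-bot | the dry ground: the scan-bot, the sort-bot]
5. Warden goes to the dry ground with the haul-bot.  [the marsh camp: the cut-bot, the grip-bot, the pack-bot | the dry ground: the haul-bot, the scan-bot, the sort-bot]
6. Warden goes back to the marsh camp alone.  [the marsh camp: the cut-bot, the grip-bot, the pack-bot | the dry ground: the haul-bot, the scan-bot, the sort-bot]
7. Warden goes to the dry ground with the pack-bot.  [the marsh camp: the cut-bot, the grip-bot | the dry ground: the haul-bot, the pack-bot, the scan-bot, the sort-bot]
8. Warden goes back to the marsh camp alone.  [the marsh camp: the cut-bot, the grip-bot | the dry ground: the haul-bot, the pack-bot, the scan-bot, the sort-bot]
9. Warden goes to the dry ground with the cut-bot.  [the marsh camp: the grip-bot | the dry ground: the cut-bot, the haul-bot, the pack-bot, the scan-bot, the sort-bot]
10. Warden goes back to the marsh camp alone.  [the marsh camp: the grip-bot | the dry ground: the cut-bot, the haul-bot, the pack-bot, the scan-bot, the sort-bot]
11. Warden goes to the dry ground with the grip-bot.  [the marsh camp: — | the dry ground: the cut-bot, the grip-bot, the haul-bot, the pack-bot, the scan-bot, the sort-bot]

11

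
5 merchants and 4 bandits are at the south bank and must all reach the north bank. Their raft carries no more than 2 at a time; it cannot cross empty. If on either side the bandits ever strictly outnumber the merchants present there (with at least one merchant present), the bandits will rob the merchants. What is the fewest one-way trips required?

Counting alone: each trip to the north bank takes at most 2 across and each return brings at least 1 back, so after t trips out (and t−1 returns) at most 2t − (t−1) of the 9 are across; that first reaches 9 at t = 8, so at least 15 crossings are needed.
The plan below uses exactly 15 crossings, so it is optimal:
1. 2 bandits → the north bank.  (the south bank: 5M 2B; the north bank: 0M 2B)
2. 1 bandit ← the south bank.  (the south bank: 5M 3B; the north bank: 0M 1B)
3. 2 bandits → the north bank.  (the south bank: 5M 1B; the north bank: 0M 3B)
4. 1 bandit ← the south bank.  (the south bank: 5M 2B; the north bank: 0M 2B)
5. 2 merchants → the north bank.  (the south bank: 3M 2B; the north bank: 2M 2B)
6. 1 bandit ← the south bank.  (the south bank: 3M 3B; the north bank: 2M 1B)
7. 1 merchant and 1 bandit → the north bank.  (the south bank: 2M 2B; the north bank: 3M 2B)
8. 1 merchant ← the south bank.  (the south bank: 3M 2B; the north bank: 2M 2B)
9. 1 merchant and 1 bandit → the north bank.  (the south bank: 2M 1B; the north bank: 3M 3B)
10. 1 bandit ← the south bank.  (the south bank: 2M 2B; the north bank: 3M 2B)
11. 1 merchant and 1 bandit → the north bank.  (the south bank: 1M 1B; the north bank: 4M 3B)
12. 1 merchant ← the south bank.  (the south bank: 2M 1B; the north bank: 3M 3B)
13. 1 merchant and 1 bandit → the north bank.  (the south bank: 1M 0B; the north bank: 4M 4B)
14. 1 bandit ← the south bank.  (the south bank: 1M 1B; the north bank: 4M 3B)
15. 1 merchant and 1 bandit → the north bank.  (the south bank: 0M 0B; the north bank: 5M 4B)

15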